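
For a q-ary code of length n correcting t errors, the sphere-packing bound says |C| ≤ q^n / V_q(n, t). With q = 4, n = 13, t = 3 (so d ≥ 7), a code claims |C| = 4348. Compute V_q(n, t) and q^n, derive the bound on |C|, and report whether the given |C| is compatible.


V_q(n, t) = 8464, q^n = 67108864, Hamming bound = 7928, |C| = 4348 ≤ bound (satisfied).

Step 1: Compute V_q(n, t) = Σ_{j=0}^3 C(n, j) (q−1)^j.
  j = 0: C(13,0)·(3)^0 = 1·1 = 1.
  j = 1: C(13,1)·(3)^1 = 13·3 = 39.
  j = 2: C(13,2)·(3)^2 = 78·9 = 702.
  j = 3: C(13,3)·(3)^3 = 286·27 = 7722.
  V_q(n, t) = 1 + 39 + 702 + 7722 = 8464.
Step 2: q^n = 4^13 = 67108864.
Step 3: Hamming bound ⌊q^n / V_q(n,t)⌋ = ⌊67108864/8464⌋ = 7928.
Step 4: Compare |C| = 4348 to 7928: satisfied.
The claimed |C| lies below the Hamming bound.


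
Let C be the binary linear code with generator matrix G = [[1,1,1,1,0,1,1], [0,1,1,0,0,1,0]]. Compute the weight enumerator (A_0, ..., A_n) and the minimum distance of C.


Weight distribution: A_0 = 1, A_3 = 2, A_6 = 1. Minimum distance d = 3.

Enumerate all 2^2 = 4 messages m ∈ F_2^2.
For each, compute codeword c = mG in F_2^7, then tally its weight.
  m = 00 → c = 0000000, weight = 0.
  m = 10 → c = 1111011, weight = 6.
  m = 01 → c = 0110010, weight = 3.
  m = 11 → c = 1001001, weight = 3.
Tally weights:
  weight 0: 1 codewords.
  weight 3: 2 codewords.
  weight 6: 1 codewords.
Minimum distance d = smallest w > 0 with A_w > 0 = 3.
Sanity: Σ A_w = 4 = 2^2 = 4 ✓.


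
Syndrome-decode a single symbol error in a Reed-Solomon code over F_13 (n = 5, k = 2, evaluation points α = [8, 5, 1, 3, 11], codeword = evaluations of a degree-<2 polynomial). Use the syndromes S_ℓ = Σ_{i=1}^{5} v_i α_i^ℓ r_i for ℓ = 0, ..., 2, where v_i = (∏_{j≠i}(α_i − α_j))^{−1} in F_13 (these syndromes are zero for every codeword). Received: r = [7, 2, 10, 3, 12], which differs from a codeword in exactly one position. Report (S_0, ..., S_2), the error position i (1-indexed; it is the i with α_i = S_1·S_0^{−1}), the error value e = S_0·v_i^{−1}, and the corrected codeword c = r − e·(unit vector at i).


S = (6, 6, 6), error at position 3, error magnitude e = 6, c = [7, 2, 4, 3, 12].

Step 1: column multipliers v_i = (∏_{j≠i}(α_i − α_j))^{−1} mod 13.
  i = 1 (α = 8): (8−5)(8−1)(8−3)(8−11) = 3·7·5·(−3) = −315 ≡ 10, so v_1 = 10^{−1} = 4 (mod 13).
  i = 2 (α = 5): (5−8)(5−1)(5−3)(5−11) = (−3)·4·2·(−6) = 144 ≡ 1, so v_2 = 1^{−1} = 1 (mod 13).
  i = 3 (α = 1): (1−8)(1−5)(1−3)(1−11) = (−7)·(−4)·(−2)·(−10) = 560 ≡ 1, so v_3 = 1^{−1} = 1 (mod 13).
  i = 4 (α = 3): (3−8)(3−5)(3−1)(3−11) = (−5)·(−2)·2·(−8) = −160 ≡ 9, so v_4 = 9^{−1} = 3 (mod 13).
  i = 5 (α = 11): (11−8)(11−5)(11−1)(11−3) = 3·6·10·8 = 1440 ≡ 10, so v_5 = 10^{−1} = 4 (mod 13).
  v = [4, 1, 1, 3, 4].
Step 2: syndromes of r = [7, 2, 10, 3, 12] (all sums mod 13).
  S_0 = Σ v_i r_i = 4·7 + 1·2 + 1·10 + 3·3 + 4·12 = 97 ≡ 6.
  S_1 = Σ v_i α_i r_i = 4·8·7 + 1·5·2 + 1·1·10 + 3·3·3 + 4·11·12 = 799 ≡ 6.
  α_i^2 mod 13 = [12, 12, 1, 9, 4].
  S_2 = Σ v_i α_i^2 r_i = 4·12·7 + 1·12·2 + 1·1·10 + 3·9·3 + 4·4·12 = 643 ≡ 6.
  S = (6, 6, 6) ≠ 0, so r is not a codeword (an error is present).
Step 3: locate the error. For a single error e at position i, S_ℓ = v_i·e·α_i^ℓ, so α_err = S_1/S_0.
  S_0^{−1} = 6^{−1} = 11 (mod 13), so α_err = 6·11 = 66 ≡ 1 = α_3. Error position i = 3.
  Consistency check: S_2/S_1 = 6·11 = 66 ≡ 1 = α_err ✓ (single-error assumption holds).
Step 4: error magnitude e = S_0/v_3 = S_0·∏_{j≠3}(α_3 − α_j) = 6·1 = 6 ≡ 6 (mod 13).
Step 5: correct position 3: c_3 = r_3 − e = 10 − 6 ≡ 4 (mod 13). Hence c = [7, 2, 4, 3, 12].
  Check: interpolating c through the α_i gives m(x) = 11 + 6·x (degree < 2) with m(α_i) = c_i for every i, so c is indeed a codeword.


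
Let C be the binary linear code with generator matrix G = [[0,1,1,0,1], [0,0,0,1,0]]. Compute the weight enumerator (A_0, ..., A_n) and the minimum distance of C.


Weight distribution: A_0 = 1, A_1 = 1, A_3 = 1, A_4 = 1. Minimum distance d = 1.

Enumerate all 2^2 = 4 messages m ∈ F_2^2.
For each, compute codeword c = mG in F_2^5, then tally its weight.
  m = 00 → c = 00000, weight = 0.
  m = 10 → c = 01101, weight = 3.
  m = 01 → c = 00010, weight = 1.
  m = 11 → c = 01111, weight = 4.
Tally weights:
  weight 0: 1 codewords.
  weight 1: 1 codewords.
  weight 3: 1 codewords.
  weight 4: 1 codewords.
Minimum distance d = smallest w > 0 with A_w > 0 = 1.
Sanity: Σ A_w = 4 = 2^2 = 4 ✓.


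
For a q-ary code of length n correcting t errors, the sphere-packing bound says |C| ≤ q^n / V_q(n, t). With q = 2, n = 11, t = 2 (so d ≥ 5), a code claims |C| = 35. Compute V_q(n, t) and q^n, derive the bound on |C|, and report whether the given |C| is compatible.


V_q(n, t) = 67, q^n = 2048, Hamming bound = 30, |C| = 35 > bound (violated).

Step 1: Compute V_q(n, t) = Σ_{j=0}^2 C(n, j) (q−1)^j.
  j = 0: C(11,0)·(1)^0 = 1·1 = 1.
  j = 1: C(11,1)·(1)^1 = 11·1 = 11.
  j = 2: C(11,2)·(1)^2 = 55·1 = 55.
  V_q(n, t) = 1 + 11 + 55 = 67.
Step 2: q^n = 2^11 = 2048.
Step 3: Hamming bound ⌊q^n / V_q(n,t)⌋ = ⌊2048/67⌋ = 30.
Step 4: Compare |C| = 35 to 30: violated.
The claimed |C| lies above the Hamming bound, so no 2-ary code of length 11 with d ≥ 5 can have 35 codewords.


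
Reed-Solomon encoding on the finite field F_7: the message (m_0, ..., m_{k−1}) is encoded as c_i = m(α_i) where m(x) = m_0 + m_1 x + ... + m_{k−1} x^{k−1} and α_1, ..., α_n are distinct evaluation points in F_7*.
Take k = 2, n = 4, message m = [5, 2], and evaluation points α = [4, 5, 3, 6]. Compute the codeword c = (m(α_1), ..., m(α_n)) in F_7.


c = [6, 1, 4, 3]

Message polynomial: m(x) = 5 + 2·x (mod 7).
For each evaluation point α_i, compute m(α_i) mod 7:
  α_1 = 4: Horner steps 2 → 6, so m(4) = 6.
  α_2 = 5: Horner steps 2 → 1, so m(5) = 1.
  α_3 = 3: Horner steps 2 → 4, so m(3) = 4.
  α_4 = 6: Horner steps 2 → 3, so m(6) = 3.
Codeword c = [6, 1, 4, 3] ∈ F_7^4.


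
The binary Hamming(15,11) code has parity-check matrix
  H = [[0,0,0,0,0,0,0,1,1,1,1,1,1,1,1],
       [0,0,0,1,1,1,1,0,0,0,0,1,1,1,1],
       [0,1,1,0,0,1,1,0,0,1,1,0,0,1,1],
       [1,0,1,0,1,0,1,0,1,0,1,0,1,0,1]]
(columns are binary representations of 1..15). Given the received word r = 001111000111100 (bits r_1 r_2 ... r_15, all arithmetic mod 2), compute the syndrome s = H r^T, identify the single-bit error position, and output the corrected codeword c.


s = (0, 1, 0, 0)^T, error position = 4, corrected codeword c = 001011000111100

Compute s = H r^T mod 2 one row at a time:
  s_1 = 0 + 0 + 1 + 1 + 1 + 1 + 0 + 0 = 4 ≡ 0 (mod 2).
  s_2 = 1 + 1 + 1 + 0 + 1 + 1 + 0 + 0 = 5 ≡ 1 (mod 2).
  s_3 = 0 + 1 + 1 + 0 + 1 + 1 + 0 + 0 = 4 ≡ 0 (mod 2).
  s_4 = 0 + 1 + 1 + 0 + 0 + 1 + 1 + 0 = 4 ≡ 0 (mod 2).
s = (0, 1, 0, 0)^T — this equals column 4 of H (binary 0100), so error is at position 4.
Correct: flip bit 4 of r = 001111000111100 to get c = 001011000111100.


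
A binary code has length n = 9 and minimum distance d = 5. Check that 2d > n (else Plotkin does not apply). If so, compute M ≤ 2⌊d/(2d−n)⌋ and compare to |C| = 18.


Plotkin bound M ≤ 10; given |C| = 18 > bound (violated).

Check applicability: 2d = 10, n = 9.
2d − n = 1 > 0, so Plotkin applies.
Compute d/(2d−n) = 5/1 ≈ 5.0000.
⌊d/(2d−n)⌋ = 5.
Plotkin bound: M ≤ 2·5 = 10.
Given |C| = 18, check: VIOLATED.
This |C| is above the Plotkin bound, so no binary code with n = 9, d = 5 and 18 codewords exists.


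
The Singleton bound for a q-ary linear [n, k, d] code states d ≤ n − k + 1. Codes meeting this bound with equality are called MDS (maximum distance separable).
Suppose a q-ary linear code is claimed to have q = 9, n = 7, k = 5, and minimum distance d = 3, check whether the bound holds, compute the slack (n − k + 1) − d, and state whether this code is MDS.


Singleton RHS = n − k + 1 = 3, slack = 0, bound satisfied, MDS.

Singleton bound: d ≤ n − k + 1.
Here n = 7, k = 5, so n − k + 1 = 3.
Given d = 3, check d ≤ 3: YES.
Slack = (n − k + 1) − d = 0.
The code is MDS (slack = 0).
Description: the claimed parameters are [7, 5, 3]_9; such a code would be MDS (meets Singleton bound).


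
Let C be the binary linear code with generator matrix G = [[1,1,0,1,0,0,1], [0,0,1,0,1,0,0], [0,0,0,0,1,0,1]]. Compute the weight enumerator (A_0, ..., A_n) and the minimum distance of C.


Weight distribution: A_0 = 1, A_2 = 3, A_4 = 3, A_6 = 1. Minimum distance d = 2.

Enumerate all 2^3 = 8 messages m ∈ F_2^3.
For each, compute codeword c = mG in F_2^7, then tally its weight.
  m = 000 → c = 0000000, weight = 0.
  m = 100 → c = 1101001, weight = 4.
  m = 010 → c = 0010100, weight = 2.
  m = 110 → c = 1111101, weight = 6.
  m = 001 → c = 0000101, weight = 2.
  m = 101 → c = 1101100, weight = 4.
  m = 011 → c = 0010001, weight = 2.
  m = 111 → c = 1111000, weight = 4.
Tally weights:
  weight 0: 1 codewords.
  weight 2: 3 codewords.
  weight 4: 3 codewords.
  weight 6: 1 codewords.
Minimum distance d = smallest w > 0 with A_w > 0 = 2.
Sanity: Σ A_w = 8 = 2^3 = 8 ✓.


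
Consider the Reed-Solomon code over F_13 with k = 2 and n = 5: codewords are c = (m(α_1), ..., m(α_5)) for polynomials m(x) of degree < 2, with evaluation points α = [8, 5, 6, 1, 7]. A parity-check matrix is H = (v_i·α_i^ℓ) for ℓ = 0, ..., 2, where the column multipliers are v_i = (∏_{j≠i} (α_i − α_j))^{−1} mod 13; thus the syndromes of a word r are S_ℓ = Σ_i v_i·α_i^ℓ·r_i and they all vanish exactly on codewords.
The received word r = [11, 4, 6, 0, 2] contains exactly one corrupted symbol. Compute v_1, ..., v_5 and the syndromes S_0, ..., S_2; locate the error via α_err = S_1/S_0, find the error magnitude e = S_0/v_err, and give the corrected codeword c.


S = (10, 11, 3), error at position 2, error magnitude e = 7, c = [11, 10, 6, 0, 2].

Step 1: column multipliers v_i = (∏_{j≠i}(α_i − α_j))^{−1} mod 13.
  i = 1 (α = 8): (8−5)(8−6)(8−1)(8−7) = 3·2·7·1 = 42 ≡ 3, so v_1 = 3^{−1} = 9 (mod 13).
  i = 2 (α = 5): (5−8)(5−6)(5−1)(5−7) = (−3)·(−1)·4·(−2) = −24 ≡ 2, so v_2 = 2^{−1} = 7 (mod 13).
  i = 3 (α = 6): (6−8)(6−5)(6−1)(6−7) = (−2)·1·5·(−1) = 10 ≡ 10, so v_3 = 10^{−1} = 4 (mod 13).
  i = 4 (α = 1): (1−8)(1−5)(1−6)(1−7) = (−7)·(−4)·(−5)·(−6) = 840 ≡ 8, so v_4 = 8^{−1} = 5 (mod 13).
  i = 5 (α = 7): (7−8)(7−5)(7−6)(7−1) = (−1)·2·1·6 = −12 ≡ 1, so v_5 = 1^{−1} = 1 (mod 13).
  v = [9, 7, 4, 5, 1].
Step 2: syndromes of r = [11, 4, 6, 0, 2] (all sums mod 13).
  S_0 = Σ v_i r_i = 9·11 + 7·4 + 4·6 + 5·0 + 1·2 = 153 ≡ 10.
  S_1 = Σ v_i α_i r_i = 9·8·11 + 7·5·4 + 4·6·6 + 5·1·0 + 1·7·2 = 1090 ≡ 11.
  α_i^2 mod 13 = [12, 12, 10, 1, 10].
  S_2 = Σ v_i α_i^2 r_i = 9·12·11 + 7·12·4 + 4·10·6 + 5·1·0 + 1·10·2 = 1784 ≡ 3.
  S = (10, 11, 3) ≠ 0, so r is not a codeword (an error is present).
Step 3: locate the error. For a single error e at position i, S_ℓ = v_i·e·α_i^ℓ, so α_err = S_1/S_0.
  S_0^{−1} = 10^{−1} = 4 (mod 13), so α_err = 11·4 = 44 ≡ 5 = α_2. Error position i = 2.
  Consistency check: S_2/S_1 = 3·6 = 18 ≡ 5 = α_err ✓ (single-error assumption holds).
Step 4: error magnitude e = S_0/v_2 = S_0·∏_{j≠2}(α_2 − α_j) = 10·2 = 20 ≡ 7 (mod 13).
Step 5: correct position 2: c_2 = r_2 − e = 4 − 7 ≡ 10 (mod 13). Hence c = [11, 10, 6, 0, 2].
  Check: interpolating c through the α_i gives m(x) = 4 + 9·x (degree < 2) with m(α_i) = c_i for every i, so c is indeed a codeword.


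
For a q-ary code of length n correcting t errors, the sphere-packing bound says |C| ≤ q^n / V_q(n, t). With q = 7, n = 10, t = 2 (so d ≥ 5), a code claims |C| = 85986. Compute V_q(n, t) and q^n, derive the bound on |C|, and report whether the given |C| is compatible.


V_q(n, t) = 1681, q^n = 282475249, Hamming bound = 168040, |C| = 85986 ≤ bound (satisfied).

Step 1: Compute V_q(n, t) = Σ_{j=0}^2 C(n, j) (q−1)^j.
  j = 0: C(10,0)·(6)^0 = 1·1 = 1.
  j = 1: C(10,1)·(6)^1 = 10·6 = 60.
  j = 2: C(10,2)·(6)^2 = 45·36 = 1620.
  V_q(n, t) = 1 + 60 + 1620 = 1681.
Step 2: q^n = 7^10 = 282475249.
Step 3: Hamming bound ⌊q^n / V_q(n,t)⌋ = ⌊282475249/1681⌋ = 168040.
Step 4: Compare |C| = 85986 to 168040: satisfied.
The claimed |C| lies below the Hamming bound.


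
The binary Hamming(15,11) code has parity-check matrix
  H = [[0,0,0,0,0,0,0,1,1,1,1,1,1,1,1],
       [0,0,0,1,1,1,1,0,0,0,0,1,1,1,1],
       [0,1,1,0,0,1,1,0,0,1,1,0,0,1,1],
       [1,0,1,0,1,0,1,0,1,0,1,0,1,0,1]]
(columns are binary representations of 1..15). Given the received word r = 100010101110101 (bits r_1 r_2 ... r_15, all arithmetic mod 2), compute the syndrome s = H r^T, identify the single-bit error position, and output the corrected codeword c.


s = (1, 0, 0, 1)^T, error position = 9, corrected codeword c = 100010100110101

Compute s = H r^T mod 2 one row at a time:
  s_1 = 0 + 1 + 1 + 1 + 0 + 1 + 0 + 1 = 5 ≡ 1 (mod 2).
  s_2 = 0 + 1 + 0 + 1 + 0 + 1 + 0 + 1 = 4 ≡ 0 (mod 2).
  s_3 = 0 + 0 + 0 + 1 + 1 + 1 + 0 + 1 = 4 ≡ 0 (mod 2).
  s_4 = 1 + 0 + 1 + 1 + 1 + 1 + 1 + 1 = 7 ≡ 1 (mod 2).
s = (1, 0, 0, 1)^T — this equals column 9 of H (binary 1001), so error is at position 9.
Correct: flip bit 9 of r = 100010101110101 to get c = 100010100110101.


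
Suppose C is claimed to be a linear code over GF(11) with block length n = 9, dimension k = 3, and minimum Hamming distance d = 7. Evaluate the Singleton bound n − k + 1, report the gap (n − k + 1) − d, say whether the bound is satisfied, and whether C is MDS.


Singleton RHS = n − k + 1 = 7, slack = 0, bound satisfied, MDS.

Singleton bound: d ≤ n − k + 1.
Here n = 9, k = 3, so n − k + 1 = 7.
Given d = 7, check d ≤ 7: YES.
Slack = (n − k + 1) − d = 0.
The code is MDS (slack = 0).
Description: the claimed parameters are [9, 3, 7]_11; such a code would be MDS (meets Singleton bound).


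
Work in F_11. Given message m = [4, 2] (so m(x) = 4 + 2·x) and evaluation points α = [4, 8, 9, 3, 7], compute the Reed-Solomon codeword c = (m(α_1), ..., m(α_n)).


c = [1, 9, 0, 10, 7]

Message polynomial: m(x) = 4 + 2·x (mod 11).
For each evaluation point α_i, compute m(α_i) mod 11:
  α_1 = 4: Horner steps 2 → 1, so m(4) = 1.
  α_2 = 8: Horner steps 2 → 9, so m(8) = 9.
  α_3 = 9: Horner steps 2 → 0, so m(9) = 0.
  α_4 = 3: Horner steps 2 → 10, so m(3) = 10.
  α_5 = 7: Horner steps 2 → 7, so m(7) = 7.
Codeword c = [1, 9, 0, 10, 7] ∈ F_11^5.


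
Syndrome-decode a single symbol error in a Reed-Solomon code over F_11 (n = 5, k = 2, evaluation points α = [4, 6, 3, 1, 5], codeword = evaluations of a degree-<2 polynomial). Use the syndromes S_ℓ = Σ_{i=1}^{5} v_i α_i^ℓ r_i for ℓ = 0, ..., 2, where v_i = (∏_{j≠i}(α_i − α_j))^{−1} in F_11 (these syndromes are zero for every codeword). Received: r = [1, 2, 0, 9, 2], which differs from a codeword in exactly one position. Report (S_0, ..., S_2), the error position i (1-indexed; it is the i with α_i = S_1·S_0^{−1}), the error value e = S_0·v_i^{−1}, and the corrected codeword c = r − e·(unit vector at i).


S = (4, 2, 1), error at position 2, error magnitude e = 10, c = [1, 3, 0, 9, 2].

Step 1: column multipliers v_i = (∏_{j≠i}(α_i − α_j))^{−1} mod 11.
  i = 1 (α = 4): (4−6)(4−3)(4−1)(4−5) = (−2)·1·3·(−1) = 6 ≡ 6, so v_1 = 6^{−1} = 2 (mod 11).
  i = 2 (α = 6): (6−4)(6−3)(6−1)(6−5) = 2·3·5·1 = 30 ≡ 8, so v_2 = 8^{−1} = 7 (mod 11).
  i = 3 (α = 3): (3−4)(3−6)(3−1)(3−5) = (−1)·(−3)·2·(−2) = −12 ≡ 10, so v_3 = 10^{−1} = 10 (mod 11).
  i = 4 (α = 1): (1−4)(1−6)(1−3)(1−5) = (−3)·(−5)·(−2)·(−4) = 120 ≡ 10, so v_4 = 10^{−1} = 10 (mod 11).
  i = 5 (α = 5): (5−4)(5−6)(5−3)(5−1) = 1·(−1)·2·4 = −8 ≡ 3, so v_5 = 3^{−1} = 4 (mod 11).
  v = [2, 7, 10, 10, 4].
Step 2: syndromes of r = [1, 2, 0, 9, 2] (all sums mod 11).
  S_0 = Σ v_i r_i = 2·1 + 7·2 + 10·0 + 10·9 + 4·2 = 114 ≡ 4.
  S_1 = Σ v_i α_i r_i = 2·4·1 + 7·6·2 + 10·3·0 + 10·1·9 + 4·5·2 = 222 ≡ 2.
  α_i^2 mod 11 = [5, 3, 9, 1, 3].
  S_2 = Σ v_i α_i^2 r_i = 2·5·1 + 7·3·2 + 10·9·0 + 10·1·9 + 4·3·2 = 166 ≡ 1.
  S = (4, 2, 1) ≠ 0, so r is not a codeword (an error is present).
Step 3: locate the error. For a single error e at position i, S_ℓ = v_i·e·α_i^ℓ, so α_err = S_1/S_0.
  S_0^{−1} = 4^{−1} = 3 (mod 11), so α_err = 2·3 = 6 ≡ 6 = α_2. Error position i = 2.
  Consistency check: S_2/S_1 = 1·6 = 6 ≡ 6 = α_err ✓ (single-error assumption holds).
Step 4: error magnitude e = S_0/v_2 = S_0·∏_{j≠2}(α_2 − α_j) = 4·8 = 32 ≡ 10 (mod 11).
Step 5: correct position 2: c_2 = r_2 − e = 2 − 10 ≡ 3 (mod 11). Hence c = [1, 3, 0, 9, 2].
  Check: interpolating c through the α_i gives m(x) = 8 + 1·x (degree < 2) with m(α_i) = c_i for every i, so c is indeed a codeword.


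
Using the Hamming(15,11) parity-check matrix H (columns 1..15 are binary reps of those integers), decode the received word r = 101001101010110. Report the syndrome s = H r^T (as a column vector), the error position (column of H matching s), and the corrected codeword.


s = (0, 0, 1, 0)^T, error position = 2, corrected codeword c = 111001101010110

Compute s = H r^T mod 2 one row at a time:
  s_1 = 0 + 1 + 0 + 1 + 0 + 1 + 1 + 0 = 4 ≡ 0 (mod 2).
  s_2 = 0 + 0 + 1 + 1 + 0 + 1 + 1 + 0 = 4 ≡ 0 (mod 2).
  s_3 = 0 + 1 + 1 + 1 + 0 + 1 + 1 + 0 = 5 ≡ 1 (mod 2).
  s_4 = 1 + 1 + 0 + 1 + 1 + 1 + 1 + 0 = 6 ≡ 0 (mod 2).
s = (0, 0, 1, 0)^T — this equals column 2 of H (binary 0010), so error is at position 2.
Correct: flip bit 2 of r = 101001101010110 to get c = 111001101010110.


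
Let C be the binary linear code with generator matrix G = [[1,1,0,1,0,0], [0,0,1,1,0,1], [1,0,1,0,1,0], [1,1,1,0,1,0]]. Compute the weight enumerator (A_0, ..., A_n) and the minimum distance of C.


Weight distribution: A_0 = 1, A_1 = 1, A_2 = 2, A_3 = 6, A_4 = 5, A_5 = 1. Minimum distance d = 1.

Enumerate all 2^4 = 16 messages m ∈ F_2^4.
For each, compute codeword c = mG in F_2^6, then tally its weight.
  m = 0000 → c = 000000, weight = 0.
  m = 1000 → c = 110100, weight = 3.
  m = 0100 → c = 001101, weight = 3.
  m = 1100 → c = 111001, weight = 4.
  m = 0010 → c = 101010, weight = 3.
  m = 1010 → c = 011110, weight = 4.
  m = 0110 → c = 100111, weight = 4.
  m = 1110 → c = 010011, weight = 3.
  m = 0001 → c = 111010, weight = 4.
  m = 1001 → c = 001110, weight = 3.
  m = 0101 → c = 110111, weight = 5.
  m = 1101 → c = 000011, weight = 2.
  m = 0011 → c = 010000, weight = 1.
  m = 1011 → c = 100100, weight = 2.
  m = 0111 → c = 011101, weight = 4.
  m = 1111 → c = 101001, weight = 3.
Tally weights:
  weight 0: 1 codewords.
  weight 1: 1 codewords.
  weight 2: 2 codewords.
  weight 3: 6 codewords.
  weight 4: 5 codewords.
  weight 5: 1 codewords.
Minimum distance d = smallest w > 0 with A_w > 0 = 1.
Sanity: Σ A_w = 16 = 2^4 = 16 ✓.


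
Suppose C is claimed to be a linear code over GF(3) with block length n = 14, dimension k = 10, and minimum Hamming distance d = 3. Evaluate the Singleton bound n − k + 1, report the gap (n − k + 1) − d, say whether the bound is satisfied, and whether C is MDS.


Singleton RHS = n − k + 1 = 5, slack = 2, bound satisfied, not MDS.

Singleton bound: d ≤ n − k + 1.
Here n = 14, k = 10, so n − k + 1 = 5.
Given d = 3, check d ≤ 5: YES.
Slack = (n − k + 1) − d = 2.
The code is NOT MDS (slack = 2 > 0).
Description: the claimed parameters are [14, 10, 3]_3; such a code would be non-MDS.


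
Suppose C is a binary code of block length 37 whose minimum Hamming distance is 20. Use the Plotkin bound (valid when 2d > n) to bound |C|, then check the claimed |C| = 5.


Plotkin bound M ≤ 12; given |C| = 5 ≤ bound (satisfied).

Check applicability: 2d = 40, n = 37.
2d − n = 3 > 0, so Plotkin applies.
Compute d/(2d−n) = 20/3 ≈ 6.6667.
⌊d/(2d−n)⌋ = 6.
Plotkin bound: M ≤ 2·6 = 12.
Given |C| = 5, check: satisfied.
This |C| is below the Plotkin bound.


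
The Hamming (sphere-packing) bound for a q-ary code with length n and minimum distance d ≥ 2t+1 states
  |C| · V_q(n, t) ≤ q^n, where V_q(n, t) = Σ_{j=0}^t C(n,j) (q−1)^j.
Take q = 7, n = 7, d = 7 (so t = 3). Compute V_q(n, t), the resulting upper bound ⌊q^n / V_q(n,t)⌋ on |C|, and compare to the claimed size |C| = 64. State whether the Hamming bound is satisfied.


V_q(n, t) = 8359, q^n = 823543, Hamming bound = 98, |C| = 64 ≤ bound (satisfied).

Step 1: Compute V_q(n, t) = Σ_{j=0}^3 C(n, j) (q−1)^j.
  j = 0: C(7,0)·(6)^0 = 1·1 = 1.
  j = 1: C(7,1)·(6)^1 = 7·6 = 42.
  j = 2: C(7,2)·(6)^2 = 21·36 = 756.
  j = 3: C(7,3)·(6)^3 = 35·216 = 7560.
  V_q(n, t) = 1 + 42 + 756 + 7560 = 8359.
Step 2: q^n = 7^7 = 823543.
Step 3: Hamming bound ⌊q^n / V_q(n,t)⌋ = ⌊823543/8359⌋ = 98.
Step 4: Compare |C| = 64 to 98: satisfied.
The claimed |C| lies below the Hamming bound.


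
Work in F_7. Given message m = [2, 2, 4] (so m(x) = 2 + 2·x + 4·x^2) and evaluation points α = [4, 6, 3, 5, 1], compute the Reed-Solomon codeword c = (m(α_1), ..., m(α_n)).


c = [4, 4, 2, 0, 1]

Message polynomial: m(x) = 2 + 2·x + 4·x^2 (mod 7).
For each evaluation point α_i, compute m(α_i) mod 7:
  α_1 = 4: Horner steps 4 → 4 → 4, so m(4) = 4.
  α_2 = 6: Horner steps 4 → 5 → 4, so m(6) = 4.
  α_3 = 3: Horner steps 4 → 0 → 2, so m(3) = 2.
  α_4 = 5: Horner steps 4 → 1 → 0, so m(5) = 0.
  α_5 = 1: Horner steps 4 → 6 → 1, so m(1) = 1.
Codeword c = [4, 4, 2, 0, 1] ∈ F_7^5.


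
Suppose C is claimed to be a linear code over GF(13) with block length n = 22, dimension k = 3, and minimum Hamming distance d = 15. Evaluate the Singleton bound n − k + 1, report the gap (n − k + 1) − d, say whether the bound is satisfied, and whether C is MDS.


Singleton RHS = n − k + 1 = 20, slack = 5, bound satisfied, not MDS.

Singleton bound: d ≤ n − k + 1.
Here n = 22, k = 3, so n − k + 1 = 20.
Given d = 15, check d ≤ 20: YES.
Slack = (n − k + 1) − d = 5.
The code is NOT MDS (slack = 5 > 0).
Description: the claimed parameters are [22, 3, 15]_13; such a code would be non-MDS.


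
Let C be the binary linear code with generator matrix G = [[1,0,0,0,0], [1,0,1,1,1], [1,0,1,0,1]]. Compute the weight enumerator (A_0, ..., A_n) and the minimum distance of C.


Weight distribution: A_0 = 1, A_1 = 2, A_2 = 2, A_3 = 2, A_4 = 1. Minimum distance d = 1.

Enumerate all 2^3 = 8 messages m ∈ F_2^3.
For each, compute codeword c = mG in F_2^5, then tally its weight.
  m = 000 → c = 00000, weight = 0.
  m = 100 → c = 10000, weight = 1.
  m = 010 → c = 10111, weight = 4.
  m = 110 → c = 00111, weight = 3.
  m = 001 → c = 10101, weight = 3.
  m = 101 → c = 00101, weight = 2.
  m = 011 → c = 00010, weight = 1.
  m = 111 → c = 10010, weight = 2.
Tally weights:
  weight 0: 1 codewords.
  weight 1: 2 codewords.
  weight 2: 2 codewords.
  weight 3: 2 codewords.
  weight 4: 1 codewords.
Minimum distance d = smallest w > 0 with A_w > 0 = 1.
Sanity: Σ A_w = 8 = 2^3 = 8 ✓.


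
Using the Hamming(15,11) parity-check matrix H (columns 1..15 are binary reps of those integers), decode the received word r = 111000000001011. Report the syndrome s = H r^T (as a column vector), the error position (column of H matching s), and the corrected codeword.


s = (1, 1, 0, 1)^T, error position = 13, corrected codeword c = 111000000001111

Compute s = H r^T mod 2 one row at a time:
  s_1 = 0 + 0 + 0 + 0 + 1 + 0 + 1 + 1 = 3 ≡ 1 (mod 2).
  s_2 = 0 + 0 + 0 + 0 + 1 + 0 + 1 + 1 = 3 ≡ 1 (mod 2).
  s_3 = 1 + 1 + 0 + 0 + 0 + 0 + 1 + 1 = 4 ≡ 0 (mod 2).
  s_4 = 1 + 1 + 0 + 0 + 0 + 0 + 0 + 1 = 3 ≡ 1 (mod 2).
s = (1, 1, 0, 1)^T — this equals column 13 of H (binary 1101), so error is at position 13.
Correct: flip bit 13 of r = 111000000001011 to get c = 111000000001111.


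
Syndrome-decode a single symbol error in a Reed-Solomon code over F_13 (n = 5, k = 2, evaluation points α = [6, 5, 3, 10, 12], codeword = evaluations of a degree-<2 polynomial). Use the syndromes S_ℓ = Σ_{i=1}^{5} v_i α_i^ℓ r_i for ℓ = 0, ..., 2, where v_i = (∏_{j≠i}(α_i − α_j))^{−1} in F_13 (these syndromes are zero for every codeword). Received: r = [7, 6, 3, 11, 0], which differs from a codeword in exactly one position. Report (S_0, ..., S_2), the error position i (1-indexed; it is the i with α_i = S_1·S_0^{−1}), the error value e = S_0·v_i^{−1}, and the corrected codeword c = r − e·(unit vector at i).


S = (12, 10, 4), error at position 3, error magnitude e = 12, c = [7, 6, 4, 11, 0].

Step 1: column multipliers v_i = (∏_{j≠i}(α_i − α_j))^{−1} mod 13.
  i = 1 (α = 6): (6−5)(6−3)(6−10)(6−12) = 1·3·(−4)·(−6) = 72 ≡ 7, so v_1 = 7^{−1} = 2 (mod 13).
  i = 2 (α = 5): (5−6)(5−3)(5−10)(5−12) = (−1)·2·(−5)·(−7) = −70 ≡ 8, so v_2 = 8^{−1} = 5 (mod 13).
  i = 3 (α = 3): (3−6)(3−5)(3−10)(3−12) = (−3)·(−2)·(−7)·(−9) = 378 ≡ 1, so v_3 = 1^{−1} = 1 (mod 13).
  i = 4 (α = 10): (10−6)(10−5)(10−3)(10−12) = 4·5·7·(−2) = −280 ≡ 6, so v_4 = 6^{−1} = 11 (mod 13).
  i = 5 (α = 12): (12−6)(12−5)(12−3)(12−10) = 6·7·9·2 = 756 ≡ 2, so v_5 = 2^{−1} = 7 (mod 13).
  v = [2, 5, 1, 11, 7].
Step 2: syndromes of r = [7, 6, 3, 11, 0] (all sums mod 13).
  S_0 = Σ v_i r_i = 2·7 + 5·6 + 1·3 + 11·11 + 7·0 = 168 ≡ 12.
  S_1 = Σ v_i α_i r_i = 2·6·7 + 5·5·6 + 1·3·3 + 11·10·11 + 7·12·0 = 1453 ≡ 10.
  α_i^2 mod 13 = [10, 12, 9, 9, 1].
  S_2 = Σ v_i α_i^2 r_i = 2·10·7 + 5·12·6 + 1·9·3 + 11·9·11 + 7·1·0 = 1616 ≡ 4.
  S = (12, 10, 4) ≠ 0, so r is not a codeword (an error is present).
Step 3: locate the error. For a single error e at position i, S_ℓ = v_i·e·α_i^ℓ, so α_err = S_1/S_0.
  S_0^{−1} = 12^{−1} = 12 (mod 13), so α_err = 10·12 = 120 ≡ 3 = α_3. Error position i = 3.
  Consistency check: S_2/S_1 = 4·4 = 16 ≡ 3 = α_err ✓ (single-error assumption holds).
Step 4: error magnitude e = S_0/v_3 = S_0·∏_{j≠3}(α_3 − α_j) = 12·1 = 12 ≡ 12 (mod 13).
Step 5: correct position 3: c_3 = r_3 − e = 3 − 12 ≡ 4 (mod 13). Hence c = [7, 6, 4, 11, 0].
  Check: interpolating c through the α_i gives m(x) = 1 + 1·x (degree < 2) with m(α_i) = c_i for every i, so c is indeed a codeword.


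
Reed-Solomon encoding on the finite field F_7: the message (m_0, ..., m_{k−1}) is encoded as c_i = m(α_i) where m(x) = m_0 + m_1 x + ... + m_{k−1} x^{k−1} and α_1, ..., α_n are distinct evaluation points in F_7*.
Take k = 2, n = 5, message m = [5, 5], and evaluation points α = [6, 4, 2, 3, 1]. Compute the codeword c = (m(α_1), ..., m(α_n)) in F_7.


c = [0, 4, 1, 6, 3]

Message polynomial: m(x) = 5 + 5·x (mod 7).
For each evaluation point α_i, compute m(α_i) mod 7:
  α_1 = 6: Horner steps 5 → 0, so m(6) = 0.
  α_2 = 4: Horner steps 5 → 4, so m(4) = 4.
  α_3 = 2: Horner steps 5 → 1, so m(2) = 1.
  α_4 = 3: Horner steps 5 → 6, so m(3) = 6.
  α_5 = 1: Horner steps 5 → 3, so m(1) = 3.
Codeword c = [0, 4, 1, 6, 3] ∈ F_7^5.


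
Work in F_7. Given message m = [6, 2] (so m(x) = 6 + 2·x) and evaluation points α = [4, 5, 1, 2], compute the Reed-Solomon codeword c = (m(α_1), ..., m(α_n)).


c = [0, 2, 1, 3]

Message polynomial: m(x) = 6 + 2·x (mod 7).
For each evaluation point α_i, compute m(α_i) mod 7:
  α_1 = 4: Horner steps 2 → 0, so m(4) = 0.
  α_2 = 5: Horner steps 2 → 2, so m(5) = 2.
  α_3 = 1: Horner steps 2 → 1, so m(1) = 1.
  α_4 = 2: Horner steps 2 → 3, so m(2) = 3.
Codeword c = [0, 2, 1, 3] ∈ F_7^4.


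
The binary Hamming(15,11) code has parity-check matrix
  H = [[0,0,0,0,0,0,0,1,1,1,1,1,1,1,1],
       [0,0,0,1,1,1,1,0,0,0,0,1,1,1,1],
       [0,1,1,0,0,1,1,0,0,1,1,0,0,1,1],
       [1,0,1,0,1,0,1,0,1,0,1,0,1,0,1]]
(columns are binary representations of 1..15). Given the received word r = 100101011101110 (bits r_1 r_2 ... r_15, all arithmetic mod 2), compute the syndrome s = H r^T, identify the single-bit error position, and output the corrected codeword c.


s = (0, 1, 1, 1)^T, error position = 7, corrected codeword c = 100101111101110

Compute s = H r^T mod 2 one row at a time:
  s_1 = 1 + 1 + 1 + 0 + 1 + 1 + 1 + 0 = 6 ≡ 0 (mod 2).
  s_2 = 1 + 0 + 1 + 0 + 1 + 1 + 1 + 0 = 5 ≡ 1 (mod 2).
  s_3 = 0 + 0 + 1 + 0 + 1 + 0 + 1 + 0 = 3 ≡ 1 (mod 2).
  s_4 = 1 + 0 + 0 + 0 + 1 + 0 + 1 + 0 = 3 ≡ 1 (mod 2).
s = (0, 1, 1, 1)^T — this equals column 7 of H (binary 0111), so error is at position 7.
Correct: flip bit 7 of r = 100101011101110 to get c = 100101111101110.


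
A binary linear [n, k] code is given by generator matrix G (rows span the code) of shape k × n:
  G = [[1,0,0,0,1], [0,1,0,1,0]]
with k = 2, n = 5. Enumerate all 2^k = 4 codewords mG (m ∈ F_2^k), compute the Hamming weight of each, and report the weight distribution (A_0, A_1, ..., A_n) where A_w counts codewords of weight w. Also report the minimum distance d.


Weight distribution: A_0 = 1, A_2 = 2, A_4 = 1. Minimum distance d = 2.

Enumerate all 2^2 = 4 messages m ∈ F_2^2.
For each, compute codeword c = mG in F_2^5, then tally its weight.
  m = 00 → c = 00000, weight = 0.
  m = 10 → c = 10001, weight = 2.
  m = 01 → c = 01010, weight = 2.
  m = 11 → c = 11011, weight = 4.
Tally weights:
  weight 0: 1 codewords.
  weight 2: 2 codewords.
  weight 4: 1 codewords.
Minimum distance d = smallest w > 0 with A_w > 0 = 2.
Sanity: Σ A_w = 4 = 2^2 = 4 ✓.


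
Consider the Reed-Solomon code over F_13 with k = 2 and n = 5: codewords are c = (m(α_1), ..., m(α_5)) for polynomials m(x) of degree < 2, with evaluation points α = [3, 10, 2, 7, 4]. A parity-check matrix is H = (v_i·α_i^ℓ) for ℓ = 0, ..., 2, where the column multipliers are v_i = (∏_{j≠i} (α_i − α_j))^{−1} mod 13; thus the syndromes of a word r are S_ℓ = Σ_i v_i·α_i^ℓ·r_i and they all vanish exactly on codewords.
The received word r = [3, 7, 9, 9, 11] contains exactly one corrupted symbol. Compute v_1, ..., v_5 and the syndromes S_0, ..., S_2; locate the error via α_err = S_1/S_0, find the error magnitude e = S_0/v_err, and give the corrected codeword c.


S = (7, 1, 2), error at position 3, error magnitude e = 1, c = [3, 7, 8, 9, 11].

Step 1: column multipliers v_i = (∏_{j≠i}(α_i − α_j))^{−1} mod 13.
  i = 1 (α = 3): (3−10)(3−2)(3−7)(3−4) = (−7)·1·(−4)·(−1) = −28 ≡ 11, so v_1 = 11^{−1} = 6 (mod 13).
  i = 2 (α = 10): (10−3)(10−2)(10−7)(10−4) = 7·8·3·6 = 1008 ≡ 7, so v_2 = 7^{−1} = 2 (mod 13).
  i = 3 (α = 2): (2−3)(2−10)(2−7)(2−4) = (−1)·(−8)·(−5)·(−2) = 80 ≡ 2, so v_3 = 2^{−1} = 7 (mod 13).
  i = 4 (α = 7): (7−3)(7−10)(7−2)(7−4) = 4·(−3)·5·3 = −180 ≡ 2, so v_4 = 2^{−1} = 7 (mod 13).
  i = 5 (α = 4): (4−3)(4−10)(4−2)(4−7) = 1·(−6)·2·(−3) = 36 ≡ 10, so v_5 = 10^{−1} = 4 (mod 13).
  v = [6, 2, 7, 7, 4].
Step 2: syndromes of r = [3, 7, 9, 9, 11] (all sums mod 13).
  S_0 = Σ v_i r_i = 6·3 + 2·7 + 7·9 + 7·9 + 4·11 = 202 ≡ 7.
  S_1 = Σ v_i α_i r_i = 6·3·3 + 2·10·7 + 7·2·9 + 7·7·9 + 4·4·11 = 937 ≡ 1.
  α_i^2 mod 13 = [9, 9, 4, 10, 3].
  S_2 = Σ v_i α_i^2 r_i = 6·9·3 + 2·9·7 + 7·4·9 + 7·10·9 + 4·3·11 = 1302 ≡ 2.
  S = (7, 1, 2) ≠ 0, so r is not a codeword (an error is present).
Step 3: locate the error. For a single error e at position i, S_ℓ = v_i·e·α_i^ℓ, so α_err = S_1/S_0.
  S_0^{−1} = 7^{−1} = 2 (mod 13), so α_err = 1·2 = 2 ≡ 2 = α_3. Error position i = 3.
  Consistency check: S_2/S_1 = 2·1 = 2 ≡ 2 = α_err ✓ (single-error assumption holds).
Step 4: error magnitude e = S_0/v_3 = S_0·∏_{j≠3}(α_3 − α_j) = 7·2 = 14 ≡ 1 (mod 13).
Step 5: correct position 3: c_3 = r_3 − e = 9 − 1 ≡ 8 (mod 13). Hence c = [3, 7, 8, 9, 11].
  Check: interpolating c through the α_i gives m(x) = 5 + 8·x (degree < 2) with m(α_i) = c_i for every i, so c is indeed a codeword.


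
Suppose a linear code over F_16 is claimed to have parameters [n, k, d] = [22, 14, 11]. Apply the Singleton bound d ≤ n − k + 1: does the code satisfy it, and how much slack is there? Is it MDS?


Singleton RHS = n − k + 1 = 9, slack = -2, bound violated (no such code; not MDS).

Singleton bound: d ≤ n − k + 1.
Here n = 22, k = 14, so n − k + 1 = 9.
Given d = 11, check d ≤ 9: NO.
Slack = (n − k + 1) − d = -2.
The slack is negative: d = 11 exceeds n − k + 1 = 9 by 2, so the Singleton bound is violated and no linear [22, 14, 11]_16 code can exist. In particular it is not MDS (MDS requires d = n − k + 1 exactly).
Description: the claimed parameters are [22, 14, 11]_16; such a code would be impossible (violates the Singleton bound).


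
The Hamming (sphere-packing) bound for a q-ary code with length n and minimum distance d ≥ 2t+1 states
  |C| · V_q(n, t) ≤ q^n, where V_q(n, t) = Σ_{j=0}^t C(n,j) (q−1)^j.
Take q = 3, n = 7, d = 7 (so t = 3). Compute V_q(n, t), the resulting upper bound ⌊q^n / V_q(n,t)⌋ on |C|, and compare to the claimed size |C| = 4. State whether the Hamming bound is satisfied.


V_q(n, t) = 379, q^n = 2187, Hamming bound = 5, |C| = 4 ≤ bound (satisfied).

Step 1: Compute V_q(n, t) = Σ_{j=0}^3 C(n, j) (q−1)^j.
  j = 0: C(7,0)·(2)^0 = 1·1 = 1.
  j = 1: C(7,1)·(2)^1 = 7·2 = 14.
  j = 2: C(7,2)·(2)^2 = 21·4 = 84.
  j = 3: C(7,3)·(2)^3 = 35·8 = 280.
  V_q(n, t) = 1 + 14 + 84 + 280 = 379.
Step 2: q^n = 3^7 = 2187.
Step 3: Hamming bound ⌊q^n / V_q(n,t)⌋ = ⌊2187/379⌋ = 5.
Step 4: Compare |C| = 4 to 5: satisfied.
The claimed |C| lies below the Hamming bound.


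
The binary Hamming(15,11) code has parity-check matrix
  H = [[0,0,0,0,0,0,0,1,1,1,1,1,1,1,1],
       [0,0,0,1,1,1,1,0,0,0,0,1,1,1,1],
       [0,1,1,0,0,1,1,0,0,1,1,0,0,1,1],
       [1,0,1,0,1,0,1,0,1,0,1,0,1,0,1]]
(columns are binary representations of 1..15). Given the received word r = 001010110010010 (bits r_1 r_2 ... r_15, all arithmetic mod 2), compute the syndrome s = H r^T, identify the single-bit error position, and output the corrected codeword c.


s = (1, 1, 0, 0)^T, error position = 12, corrected codeword c = 001010110011010

Compute s = H r^T mod 2 one row at a time:
  s_1 = 1 + 0 + 0 + 1 + 0 + 0 + 1 + 0 = 3 ≡ 1 (mod 2).
  s_2 = 0 + 1 + 0 + 1 + 0 + 0 + 1 + 0 = 3 ≡ 1 (mod 2).
  s_3 = 0 + 1 + 0 + 1 + 0 + 1 + 1 + 0 = 4 ≡ 0 (mod 2).
  s_4 = 0 + 1 + 1 + 1 + 0 + 1 + 0 + 0 = 4 ≡ 0 (mod 2).
s = (1, 1, 0, 0)^T — this equals column 12 of H (binary 1100), so error is at position 12.
Correct: flip bit 12 of r = 001010110010010 to get c = 001010110011010.


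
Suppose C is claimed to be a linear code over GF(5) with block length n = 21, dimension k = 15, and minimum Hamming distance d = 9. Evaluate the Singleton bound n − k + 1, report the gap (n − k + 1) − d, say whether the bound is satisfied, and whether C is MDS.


Singleton RHS = n − k + 1 = 7, slack = -2, bound violated (no such code; not MDS).

Singleton bound: d ≤ n − k + 1.
Here n = 21, k = 15, so n − k + 1 = 7.
Given d = 9, check d ≤ 7: NO.
Slack = (n − k + 1) − d = -2.
The slack is negative: d = 9 exceeds n − k + 1 = 7 by 2, so the Singleton bound is violated and no linear [21, 15, 9]_5 code can exist. In particular it is not MDS (MDS requires d = n − k + 1 exactly).
Description: the claimed parameters are [21, 15, 9]_5; such a code would be impossible (violates the Singleton bound).


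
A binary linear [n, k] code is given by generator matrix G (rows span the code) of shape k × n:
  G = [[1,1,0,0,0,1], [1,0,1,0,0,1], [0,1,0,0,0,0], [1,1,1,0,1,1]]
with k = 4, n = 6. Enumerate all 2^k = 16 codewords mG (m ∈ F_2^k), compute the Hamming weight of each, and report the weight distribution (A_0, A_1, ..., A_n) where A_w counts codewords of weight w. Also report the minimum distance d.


Weight distribution: A_0 = 1, A_1 = 3, A_2 = 4, A_3 = 4, A_4 = 3, A_5 = 1. Minimum distance d = 1.

Enumerate all 2^4 = 16 messages m ∈ F_2^4.
For each, compute codeword c = mG in F_2^6, then tally its weight.
  m = 0000 → c = 000000, weight = 0.
  m = 1000 → c = 110001, weight = 3.
  m = 0100 → c = 101001, weight = 3.
  m = 1100 → c = 011000, weight = 2.
  m = 0010 → c = 010000, weight = 1.
  m = 1010 → c = 100001, weight = 2.
  m = 0110 → c = 111001, weight = 4.
  m = 1110 → c = 001000, weight = 1.
  m = 0001 → c = 111011, weight = 5.
  m = 1001 → c = 001010, weight = 2.
  m = 0101 → c = 010010, weight = 2.
  m = 1101 → c = 100011, weight = 3.
  m = 0011 → c = 101011, weight = 4.
  m = 1011 → c = 011010, weight = 3.
  m = 0111 → c = 000010, weight = 1.
  m = 1111 → c = 110011, weight = 4.
Tally weights:
  weight 0: 1 codewords.
  weight 1: 3 codewords.
  weight 2: 4 codewords.
  weight 3: 4 codewords.
  weight 4: 3 codewords.
  weight 5: 1 codewords.
Minimum distance d = smallest w > 0 with A_w > 0 = 1.
Sanity: Σ A_w = 16 = 2^4 = 16 ✓.


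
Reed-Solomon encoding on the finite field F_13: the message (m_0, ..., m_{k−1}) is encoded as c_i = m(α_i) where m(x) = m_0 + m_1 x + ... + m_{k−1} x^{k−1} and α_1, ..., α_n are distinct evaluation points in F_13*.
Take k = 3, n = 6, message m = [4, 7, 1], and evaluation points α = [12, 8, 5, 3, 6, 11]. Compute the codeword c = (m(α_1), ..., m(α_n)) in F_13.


c = [11, 7, 12, 8, 4, 7]

Message polynomial: m(x) = 4 + 7·x + 1·x^2 (mod 13).
For each evaluation point α_i, compute m(α_i) mod 13:
  α_1 = 12: Horner steps 1 → 6 → 11, so m(12) = 11.
  α_2 = 8: Horner steps 1 → 2 → 7, so m(8) = 7.
  α_3 = 5: Horner steps 1 → 12 → 12, so m(5) = 12.
  α_4 = 3: Horner steps 1 → 10 → 8, so m(3) = 8.
  α_5 = 6: Horner steps 1 → 0 → 4, so m(6) = 4.
  α_6 = 11: Horner steps 1 → 5 → 7, so m(11) = 7.
Codeword c = [11, 7, 12, 8, 4, 7] ∈ F_13^6.


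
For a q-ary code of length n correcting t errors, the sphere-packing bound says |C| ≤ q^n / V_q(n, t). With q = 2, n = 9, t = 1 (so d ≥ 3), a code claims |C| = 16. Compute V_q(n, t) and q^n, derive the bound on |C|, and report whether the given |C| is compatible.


V_q(n, t) = 10, q^n = 512, Hamming bound = 51, |C| = 16 ≤ bound (satisfied).

Step 1: Compute V_q(n, t) = Σ_{j=0}^1 C(n, j) (q−1)^j.
  j = 0: C(9,0)·(1)^0 = 1·1 = 1.
  j = 1: C(9,1)·(1)^1 = 9·1 = 9.
  V_q(n, t) = 1 + 9 = 10.
Step 2: q^n = 2^9 = 512.
Step 3: Hamming bound ⌊q^n / V_q(n,t)⌋ = ⌊512/10⌋ = 51.
Step 4: Compare |C| = 16 to 51: satisfied.
The claimed |C| lies below the Hamming bound.


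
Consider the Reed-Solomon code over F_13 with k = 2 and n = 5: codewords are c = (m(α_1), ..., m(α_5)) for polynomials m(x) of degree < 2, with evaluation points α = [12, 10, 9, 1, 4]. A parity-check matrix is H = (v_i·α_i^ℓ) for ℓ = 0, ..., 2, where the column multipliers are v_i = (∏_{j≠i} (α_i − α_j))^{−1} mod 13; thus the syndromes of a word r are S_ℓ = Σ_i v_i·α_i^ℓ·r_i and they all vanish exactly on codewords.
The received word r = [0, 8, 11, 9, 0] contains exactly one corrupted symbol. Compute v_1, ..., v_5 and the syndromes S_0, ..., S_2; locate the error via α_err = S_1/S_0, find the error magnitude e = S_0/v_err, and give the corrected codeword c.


S = (3, 10, 3), error at position 1, error magnitude e = 11, c = [2, 8, 11, 9, 0].

Step 1: column multipliers v_i = (∏_{j≠i}(α_i − α_j))^{−1} mod 13.
  i = 1 (α = 12): (12−10)(12−9)(12−1)(12−4) = 2·3·11·8 = 528 ≡ 8, so v_1 = 8^{−1} = 5 (mod 13).
  i = 2 (α = 10): (10−12)(10−9)(10−1)(10−4) = (−2)·1·9·6 = −108 ≡ 9, so v_2 = 9^{−1} = 3 (mod 13).
  i = 3 (α = 9): (9−12)(9−10)(9−1)(9−4) = (−3)·(−1)·8·5 = 120 ≡ 3, so v_3 = 3^{−1} = 9 (mod 13).
  i = 4 (α = 1): (1−12)(1−10)(1−9)(1−4) = (−11)·(−9)·(−8)·(−3) = 2376 ≡ 10, so v_4 = 10^{−1} = 4 (mod 13).
  i = 5 (α = 4): (4−12)(4−10)(4−9)(4−1) = (−8)·(−6)·(−5)·3 = −720 ≡ 8, so v_5 = 8^{−1} = 5 (mod 13).
  v = [5, 3, 9, 4, 5].
Step 2: syndromes of r = [0, 8, 11, 9, 0] (all sums mod 13).
  S_0 = Σ v_i r_i = 5·0 + 3·8 + 9·11 + 4·9 + 5·0 = 159 ≡ 3.
  S_1 = Σ v_i α_i r_i = 5·12·0 + 3·10·8 + 9·9·11 + 4·1·9 + 5·4·0 = 1167 ≡ 10.
  α_i^2 mod 13 = [1, 9, 3, 1, 3].
  S_2 = Σ v_i α_i^2 r_i = 5·1·0 + 3·9·8 + 9·3·11 + 4·1·9 + 5·3·0 = 549 ≡ 3.
  S = (3, 10, 3) ≠ 0, so r is not a codeword (an error is present).
Step 3: locate the error. For a single error e at position i, S_ℓ = v_i·e·α_i^ℓ, so α_err = S_1/S_0.
  S_0^{−1} = 3^{−1} = 9 (mod 13), so α_err = 10·9 = 90 ≡ 12 = α_1. Error position i = 1.
  Consistency check: S_2/S_1 = 3·4 = 12 ≡ 12 = α_err ✓ (single-error assumption holds).
Step 4: error magnitude e = S_0/v_1 = S_0·∏_{j≠1}(α_1 − α_j) = 3·8 = 24 ≡ 11 (mod 13).
Step 5: correct position 1: c_1 = r_1 − e = 0 − 11 ≡ 2 (mod 13). Hence c = [2, 8, 11, 9, 0].
  Check: interpolating c through the α_i gives m(x) = 12 + 10·x (degree < 2) with m(α_i) = c_i for every i, so c is indeed a codeword.
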